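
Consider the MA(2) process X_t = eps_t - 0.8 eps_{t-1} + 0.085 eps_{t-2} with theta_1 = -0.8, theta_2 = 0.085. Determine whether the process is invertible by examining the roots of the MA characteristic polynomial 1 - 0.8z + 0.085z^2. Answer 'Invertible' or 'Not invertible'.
\text{Invertible}

The MA(q) characteristic polynomial is P(z) = 1 - 0.8z + 0.085z^2.
Invertibility requires all roots to lie outside the unit circle, i.e. |z| > 1 for every root.
Set 1 + (-0.8) z + (0.085) z^2 = 0, i.e. a z^2 + b z + c = 0 with a = 0.085, b = -0.8, c = 1.
Discriminant D = b^2 - 4ac = (-0.8)^2 - 4*(0.085)*1 = 0.64 - (0.34) = 0.3.
D >= 0, so the roots are real: z = (-b +/- sqrt(D)) / (2a) = (0.8 +/- 0.547723) / (0.17).
  z_1 = (0.8 + 0.547723) / (0.17) = 7.9278,   |z_1| = 7.9278.
  z_2 = (0.8 - 0.547723) / (0.17) = 1.484,   |z_2| = 1.484.
Moduli of all roots: 7.9278, 1.4840.
All moduli strictly greater than 1? Yes.
Verdict: Invertible.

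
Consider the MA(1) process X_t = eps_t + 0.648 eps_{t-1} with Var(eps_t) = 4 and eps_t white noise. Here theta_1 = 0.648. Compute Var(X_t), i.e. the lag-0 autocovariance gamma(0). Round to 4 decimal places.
\gamma(0) = 5.6796

For an MA(q) process X_t = eps_t + sum_i theta_i eps_{t-i} with
Var(eps_t) = sigma^2, the variance is
  gamma(0) = sigma^2 * (1 + sum_i theta_i^2).
  sum_i theta_i^2 = (0.648)^2 = 0.419904.
  gamma(0) = 4 * (1 + 0.419904) = 4 * 1.419904 = 5.679616, which rounds to 5.6796.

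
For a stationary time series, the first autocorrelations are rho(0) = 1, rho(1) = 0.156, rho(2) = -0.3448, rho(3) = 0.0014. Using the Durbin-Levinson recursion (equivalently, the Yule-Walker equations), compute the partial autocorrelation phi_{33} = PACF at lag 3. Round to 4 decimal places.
\phi_{33} = 0.1610

The PACF at lag k is phi_{kk}, the last component of the solution
to the Yule-Walker system G_k phi = r_k where
  (G_k)_{ij} = rho(|i - j|), (r_k)_i = rho(i), i,j = 1..k.
Equivalently, Durbin-Levinson gives phi_{kk} iteratively:
  phi_{11} = rho(1)
  phi_{kk} = [rho(k) - sum_{j=1..k-1} phi_{k-1,j} rho(k-j)]
            / [1 - sum_{j=1..k-1} phi_{k-1,j} rho(j)],
  phi_{k,j} = phi_{k-1,j} - phi_{kk} phi_{k-1,k-j},  j = 1..k-1.
Step k = 1:
  phi_11 = rho(1) = 0.156.
Step k = 2:
  phi_22 = [rho(2) - phi_11 rho(1)] / [1 - phi_11 rho(1)] = [-0.3448 - (0.156)(0.156)] / [1 - (0.156)(0.156)]
         = -0.369136 / 0.975664 = -0.378343.
  Update: phi_21 = phi_11 - phi_22 phi_11 = 0.156 - (-0.378343)(0.156) = 0.215022.
Step k = 3:
  phi_33 = [rho(3) - phi_21 rho(2) - phi_22 rho(1)] / [1 - phi_21 rho(1) - phi_22 rho(2)]
    numerator   = 0.0014 - (0.215022)(-0.3448) - (-0.378343)(0.156) = 0.134561
    denominator = 1 - (0.215022)(0.156) - (-0.378343)(-0.3448) = 0.83600384
  phi_33 = 0.134561 / 0.83600384 = 0.161.
Therefore phi_{33} = 0.1610.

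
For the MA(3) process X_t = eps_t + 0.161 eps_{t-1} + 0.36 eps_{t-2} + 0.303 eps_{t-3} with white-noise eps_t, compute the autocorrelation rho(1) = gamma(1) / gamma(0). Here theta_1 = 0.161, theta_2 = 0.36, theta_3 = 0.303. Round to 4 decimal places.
\rho(1) = 0.2630

For an MA(q) process with theta_0 = 1, the autocovariance is
  gamma(k) = sigma^2 * sum_{i=0..q-k} theta_i * theta_{i+k},
and rho(k) = gamma(k) / gamma(0). Sigma^2 cancels.
  numerator   = (1)*(0.161) + (0.161)*(0.36) + (0.36)*(0.303) = 0.32804.
  denominator = (1)^2 + (0.161)^2 + (0.36)^2 + (0.303)^2 = 1.24733.
  rho(1) = 0.32804 / 1.24733 = 0.2630.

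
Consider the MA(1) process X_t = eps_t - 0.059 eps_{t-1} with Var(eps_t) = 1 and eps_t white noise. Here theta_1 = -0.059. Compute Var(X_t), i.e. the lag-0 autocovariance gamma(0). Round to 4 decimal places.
\gamma(0) = 1.0035

For an MA(q) process X_t = eps_t + sum_i theta_i eps_{t-i} with
Var(eps_t) = sigma^2, the variance is
  gamma(0) = sigma^2 * (1 + sum_i theta_i^2).
  sum_i theta_i^2 = (-0.059)^2 = 0.003481.
  gamma(0) = 1 * (1 + 0.003481) = 1 * 1.003481 = 1.003481, which rounds to 1.0035.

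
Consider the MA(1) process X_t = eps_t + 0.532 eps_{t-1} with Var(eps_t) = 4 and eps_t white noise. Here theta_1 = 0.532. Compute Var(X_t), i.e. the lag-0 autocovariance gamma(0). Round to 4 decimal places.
\gamma(0) = 5.1321

For an MA(q) process X_t = eps_t + sum_i theta_i eps_{t-i} with
Var(eps_t) = sigma^2, the variance is
  gamma(0) = sigma^2 * (1 + sum_i theta_i^2).
  sum_i theta_i^2 = (0.532)^2 = 0.283024.
  gamma(0) = 4 * (1 + 0.283024) = 4 * 1.283024 = 5.132096, which rounds to 5.1321.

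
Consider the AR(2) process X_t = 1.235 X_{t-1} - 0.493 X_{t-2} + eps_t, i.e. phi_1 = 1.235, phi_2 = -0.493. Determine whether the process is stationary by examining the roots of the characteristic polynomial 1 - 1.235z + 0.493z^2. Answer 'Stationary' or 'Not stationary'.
\text{Stationary}

The AR(p) characteristic polynomial is P(z) = 1 - 1.235z + 0.493z^2.
Stationarity requires all roots to lie outside the unit circle, i.e. |z| > 1 for every root.
Set 1 + (-1.235) z + (0.493) z^2 = 0, i.e. a z^2 + b z + c = 0 with a = 0.493, b = -1.235, c = 1.
Discriminant D = b^2 - 4ac = (-1.235)^2 - 4*(0.493)*1 = 1.525225 - (1.972) = -0.446775.
D < 0, so the roots are the complex-conjugate pair z = (-b +/- i sqrt(-D)) / (2a) = 1.2525 +/- 0.6779i.
For a conjugate pair |z|^2 = z * conj(z) = (product of roots) = c/a = 1/(0.493) = 2.028398, so |z| = sqrt(2.028398) = 1.4242 for both roots.
Moduli of all roots: 1.4242, 1.4242.
All moduli strictly greater than 1? Yes.
Verdict: Stationary.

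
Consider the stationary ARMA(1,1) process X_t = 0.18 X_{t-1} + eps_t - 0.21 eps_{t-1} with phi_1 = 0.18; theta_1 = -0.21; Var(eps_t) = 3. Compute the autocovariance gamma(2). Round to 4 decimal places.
\gamma(2) = -0.0161

Multiply the model equation by X_{t-k} and take expectations. With theta_0 = psi_0 = 1 and psi_j the MA(infinity) weights, this gives
  gamma(k) - sum_i phi_i gamma(k-i) = c_k,
  c_k = sigma^2 * sum_{j=k..q} theta_j psi_{j-k}   (c_k = 0 for k > q),
using gamma(-m) = gamma(m).
psi-weights needed (psi_j = theta_j + sum_i phi_i psi_{j-i}):
  psi_1 = theta_1 + phi_1 = -0.21 + (0.18) = -0.03
Right-hand sides:
  c_0 = sigma^2 (1 + theta_1 psi_1) = 3 * (1 + (-0.21)(-0.03)) = 3 * 1.0063 = 3.0189
  c_1 = sigma^2 theta_1 = 3 * (-0.21) = -0.63
  c_2 = 0
Equations for k = 0 and k = 1 (AR order 1):
  gamma(0) = phi_1 gamma(1) + c_0
  gamma(1) = phi_1 gamma(0) + c_1
Substituting the second into the first: gamma(0) (1 - phi_1^2) = c_0 + phi_1 c_1, so
  gamma(0) = (c_0 + phi_1 c_1) / (1 - phi_1^2) = (3.0189 + (0.18)(-0.63)) / (1 - (0.18)^2) = 2.9055 / 0.9676 = 3.00279.
  gamma(1) = phi_1 gamma(0) + c_1 = (0.18)(3.00279) + (-0.63) = -0.089498.
For k = 2 (> q): gamma(2) = phi_1 gamma(1) = (0.18)(-0.089498) = -0.01611.
Therefore gamma(2) = -0.0161 (to 4 decimal places).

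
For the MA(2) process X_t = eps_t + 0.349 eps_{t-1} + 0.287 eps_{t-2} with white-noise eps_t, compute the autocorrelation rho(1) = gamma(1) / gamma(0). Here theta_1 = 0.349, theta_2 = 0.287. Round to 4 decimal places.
\rho(1) = 0.3730

For an MA(q) process with theta_0 = 1, the autocovariance is
  gamma(k) = sigma^2 * sum_{i=0..q-k} theta_i * theta_{i+k},
and rho(k) = gamma(k) / gamma(0). Sigma^2 cancels.
  numerator   = (1)*(0.349) + (0.349)*(0.287) = 0.449163.
  denominator = (1)^2 + (0.349)^2 + (0.287)^2 = 1.20417.
  rho(1) = 0.449163 / 1.20417 = 0.3730.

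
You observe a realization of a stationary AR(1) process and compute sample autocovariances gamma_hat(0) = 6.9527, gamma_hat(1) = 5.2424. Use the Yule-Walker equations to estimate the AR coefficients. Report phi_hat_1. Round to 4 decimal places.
\hat\phi_{1} = 0.7540

The Yule-Walker equations for an AR(p) process read, in matrix form,
  Gamma_p phi = r_p,   with   (Gamma_p)_{ij} = gamma(|i - j|),
                       (r_p)_i = gamma(i),   i,j = 1..p.
Substitute the sample gammas (Toeplitz matrix and right-hand side of size 1):
  Gamma_p = [[6.9527]]
  r_p     = [5.2424]
With p = 1 this is the single equation gamma(0) phi_1 = gamma(1):
  phi_hat_1 = gamma(1) / gamma(0) = 5.2424 / 6.9527 = 0.7540.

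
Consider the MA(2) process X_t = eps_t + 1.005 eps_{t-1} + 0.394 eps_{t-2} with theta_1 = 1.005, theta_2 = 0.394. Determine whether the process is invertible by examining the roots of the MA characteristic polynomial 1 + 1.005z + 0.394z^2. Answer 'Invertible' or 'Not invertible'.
\text{Invertible}

The MA(q) characteristic polynomial is P(z) = 1 + 1.005z + 0.394z^2.
Invertibility requires all roots to lie outside the unit circle, i.e. |z| > 1 for every root.
Set 1 + (1.005) z + (0.394) z^2 = 0, i.e. a z^2 + b z + c = 0 with a = 0.394, b = 1.005, c = 1.
Discriminant D = b^2 - 4ac = (1.005)^2 - 4*(0.394)*1 = 1.010025 - (1.576) = -0.565975.
D < 0, so the roots are the complex-conjugate pair z = (-b +/- i sqrt(-D)) / (2a) = -1.2754 +/- 0.9547i.
For a conjugate pair |z|^2 = z * conj(z) = (product of roots) = c/a = 1/(0.394) = 2.538071, so |z| = sqrt(2.538071) = 1.5931 for both roots.
Moduli of all roots: 1.5931, 1.5931.
All moduli strictly greater than 1? Yes.
Verdict: Invertible.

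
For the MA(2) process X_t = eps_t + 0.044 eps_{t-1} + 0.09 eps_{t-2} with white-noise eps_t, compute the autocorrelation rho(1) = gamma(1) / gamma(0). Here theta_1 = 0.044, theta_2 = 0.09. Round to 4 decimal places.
\rho(1) = 0.0475

For an MA(q) process with theta_0 = 1, the autocovariance is
  gamma(k) = sigma^2 * sum_{i=0..q-k} theta_i * theta_{i+k},
and rho(k) = gamma(k) / gamma(0). Sigma^2 cancels.
  numerator   = (1)*(0.044) + (0.044)*(0.09) = 0.04796.
  denominator = (1)^2 + (0.044)^2 + (0.09)^2 = 1.010036.
  rho(1) = 0.04796 / 1.010036 = 0.0475.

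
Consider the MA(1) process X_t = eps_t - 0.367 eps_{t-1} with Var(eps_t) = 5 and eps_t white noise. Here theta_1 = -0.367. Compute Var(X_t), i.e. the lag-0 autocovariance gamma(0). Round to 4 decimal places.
\gamma(0) = 5.6734

For an MA(q) process X_t = eps_t + sum_i theta_i eps_{t-i} with
Var(eps_t) = sigma^2, the variance is
  gamma(0) = sigma^2 * (1 + sum_i theta_i^2).
  sum_i theta_i^2 = (-0.367)^2 = 0.134689.
  gamma(0) = 5 * (1 + 0.134689) = 5 * 1.134689 = 5.673445, which rounds to 5.6734.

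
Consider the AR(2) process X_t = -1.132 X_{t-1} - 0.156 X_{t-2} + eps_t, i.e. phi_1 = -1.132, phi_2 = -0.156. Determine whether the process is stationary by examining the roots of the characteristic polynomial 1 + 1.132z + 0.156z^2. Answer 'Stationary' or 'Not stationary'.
\text{Stationary}

The AR(p) characteristic polynomial is P(z) = 1 + 1.132z + 0.156z^2.
Stationarity requires all roots to lie outside the unit circle, i.e. |z| > 1 for every root.
Set 1 + (1.132) z + (0.156) z^2 = 0, i.e. a z^2 + b z + c = 0 with a = 0.156, b = 1.132, c = 1.
Discriminant D = b^2 - 4ac = (1.132)^2 - 4*(0.156)*1 = 1.281424 - (0.624) = 0.657424.
D >= 0, so the roots are real: z = (-b +/- sqrt(D)) / (2a) = (-1.132 +/- 0.810817) / (0.312).
  z_1 = (-1.132 + 0.810817) / (0.312) = -1.0294,   |z_1| = 1.0294.
  z_2 = (-1.132 - 0.810817) / (0.312) = -6.227,   |z_2| = 6.227.
Moduli of all roots: 1.0294, 6.2270.
All moduli strictly greater than 1? Yes.
Verdict: Stationary.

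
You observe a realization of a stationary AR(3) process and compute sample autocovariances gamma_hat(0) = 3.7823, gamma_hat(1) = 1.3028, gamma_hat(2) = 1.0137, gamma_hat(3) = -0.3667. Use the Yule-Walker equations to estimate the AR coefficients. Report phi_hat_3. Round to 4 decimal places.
\hat\phi_{3} = -0.2710

The Yule-Walker equations for an AR(p) process read, in matrix form,
  Gamma_p phi = r_p,   with   (Gamma_p)_{ij} = gamma(|i - j|),
                       (r_p)_i = gamma(i),   i,j = 1..p.
Substitute the sample gammas (Toeplitz matrix and right-hand side of size 3):
  Gamma_p = [[3.7823, 1.3028, 1.0137], [1.3028, 3.7823, 1.3028], [1.0137, 1.3028, 3.7823]]
  r_p     = [1.3028, 1.0137, -0.3667]
Written out (R1..R3):
  (R1) 3.7823 phi_1 + 1.3028 phi_2 + 1.0137 phi_3 = 1.3028
  (R2) 1.3028 phi_1 + 3.7823 phi_2 + 1.3028 phi_3 = 1.0137
  (R3) 1.0137 phi_1 + 1.3028 phi_2 + 3.7823 phi_3 = -0.3667
Gaussian elimination:
  R2 <- R2 - (1.3028/3.7823) R1 = R2 - (0.344447) R1:  3.333555 phi_2 + 0.953635 phi_3 = 0.564955
  R3 <- R3 - (1.0137/3.7823) R1 = R3 - (0.268012) R1:  0.953635 phi_2 + 3.510617 phi_3 = -0.715865
  R3 <- R3 - (0.953635/3.333555) R2 = R3 - (0.286071) R2:  3.237809 phi_3 = -0.877483
Back-substitution:
  phi_hat_3 = -0.877483 / 3.237809 = -0.271011
  phi_hat_2 = (0.564955 - (0.953635)(-0.271011)) / 3.333555 = 0.247004
  phi_hat_1 = (1.3028 - (1.3028)(0.247004) - (1.0137)(-0.271011)) / 3.7823 = 0.332001
So phi_hat = [0.3320, 0.2470, -0.2710].
Therefore phi_hat_3 = -0.2710.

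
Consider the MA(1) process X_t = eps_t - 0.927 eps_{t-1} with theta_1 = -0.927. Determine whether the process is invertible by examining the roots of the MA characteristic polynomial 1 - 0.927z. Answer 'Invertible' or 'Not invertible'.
\text{Invertible}

The MA(q) characteristic polynomial is P(z) = 1 - 0.927z.
Invertibility requires all roots to lie outside the unit circle, i.e. |z| > 1 for every root.
This is linear in z: 1 + (-0.927) z = 0  =>  z = -1/(-0.927) = 1.078749,  |z| = 1.078749.
Moduli of all roots: 1.0787.
All moduli strictly greater than 1? Yes.
Verdict: Invertible.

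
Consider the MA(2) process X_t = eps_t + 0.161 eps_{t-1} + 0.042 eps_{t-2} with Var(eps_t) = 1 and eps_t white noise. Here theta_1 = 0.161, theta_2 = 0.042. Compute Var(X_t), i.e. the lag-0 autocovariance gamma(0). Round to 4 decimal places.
\gamma(0) = 1.0277

For an MA(q) process X_t = eps_t + sum_i theta_i eps_{t-i} with
Var(eps_t) = sigma^2, the variance is
  gamma(0) = sigma^2 * (1 + sum_i theta_i^2).
  sum_i theta_i^2 = (0.161)^2 + (0.042)^2 = 0.025921 + 0.001764 = 0.027685.
  gamma(0) = 1 * (1 + 0.027685) = 1 * 1.027685 = 1.027685, which rounds to 1.0277.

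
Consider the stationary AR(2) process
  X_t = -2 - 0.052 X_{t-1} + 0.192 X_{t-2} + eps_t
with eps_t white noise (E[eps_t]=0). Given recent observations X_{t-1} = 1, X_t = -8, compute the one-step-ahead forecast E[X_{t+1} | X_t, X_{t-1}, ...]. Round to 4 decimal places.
E[X_{t+1} \mid \mathcal F_t] = -1.3920

For an AR(p) model X_t = c + sum_i phi_i X_{t-i} + eps_t, the
one-step-ahead conditional mean is
  E[X_{t+1} | X_t, ...] = c + sum_i phi_i X_{t+1-i}.
Substitute known values:
  E[X_{t+1} | ...] = -2 + (-0.052) * (-8) + (0.192) * (1)
                   = -1.3920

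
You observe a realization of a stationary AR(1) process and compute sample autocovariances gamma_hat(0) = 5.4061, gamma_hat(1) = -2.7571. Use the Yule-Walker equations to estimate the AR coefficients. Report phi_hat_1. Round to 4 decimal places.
\hat\phi_{1} = -0.5100

The Yule-Walker equations for an AR(p) process read, in matrix form,
  Gamma_p phi = r_p,   with   (Gamma_p)_{ij} = gamma(|i - j|),
                       (r_p)_i = gamma(i),   i,j = 1..p.
Substitute the sample gammas (Toeplitz matrix and right-hand side of size 1):
  Gamma_p = [[5.4061]]
  r_p     = [-2.7571]
With p = 1 this is the single equation gamma(0) phi_1 = gamma(1):
  phi_hat_1 = gamma(1) / gamma(0) = -2.7571 / 5.4061 = -0.5100.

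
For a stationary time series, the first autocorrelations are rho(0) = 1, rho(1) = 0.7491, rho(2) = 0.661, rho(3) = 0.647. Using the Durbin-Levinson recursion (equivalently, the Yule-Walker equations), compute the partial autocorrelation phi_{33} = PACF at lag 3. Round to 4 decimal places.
\phi_{33} = 0.2260

The PACF at lag k is phi_{kk}, the last component of the solution
to the Yule-Walker system G_k phi = r_k where
  (G_k)_{ij} = rho(|i - j|), (r_k)_i = rho(i), i,j = 1..k.
Equivalently, Durbin-Levinson gives phi_{kk} iteratively:
  phi_{11} = rho(1)
  phi_{kk} = [rho(k) - sum_{j=1..k-1} phi_{k-1,j} rho(k-j)]
            / [1 - sum_{j=1..k-1} phi_{k-1,j} rho(j)],
  phi_{k,j} = phi_{k-1,j} - phi_{kk} phi_{k-1,k-j},  j = 1..k-1.
Step k = 1:
  phi_11 = rho(1) = 0.7491.
Step k = 2:
  phi_22 = [rho(2) - phi_11 rho(1)] / [1 - phi_11 rho(1)] = [0.661 - (0.7491)(0.7491)] / [1 - (0.7491)(0.7491)]
         = 0.09984919 / 0.43884919 = 0.227525.
  Update: phi_21 = phi_11 - phi_22 phi_11 = 0.7491 - (0.227525)(0.7491) = 0.578661.
Step k = 3:
  phi_33 = [rho(3) - phi_21 rho(2) - phi_22 rho(1)] / [1 - phi_21 rho(1) - phi_22 rho(2)]
    numerator   = 0.647 - (0.578661)(0.661) - (0.227525)(0.7491) = 0.09406607
    denominator = 1 - (0.578661)(0.7491) - (0.227525)(0.661) = 0.416131
  phi_33 = 0.09406607 / 0.416131 = 0.226.
Therefore phi_{33} = 0.2260.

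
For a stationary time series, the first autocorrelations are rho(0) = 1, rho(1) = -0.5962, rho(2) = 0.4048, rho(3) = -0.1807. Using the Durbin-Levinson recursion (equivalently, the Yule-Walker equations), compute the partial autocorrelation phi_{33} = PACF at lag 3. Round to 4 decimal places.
\phi_{33} = 0.1370

The PACF at lag k is phi_{kk}, the last component of the solution
to the Yule-Walker system G_k phi = r_k where
  (G_k)_{ij} = rho(|i - j|), (r_k)_i = rho(i), i,j = 1..k.
Equivalently, Durbin-Levinson gives phi_{kk} iteratively:
  phi_{11} = rho(1)
  phi_{kk} = [rho(k) - sum_{j=1..k-1} phi_{k-1,j} rho(k-j)]
            / [1 - sum_{j=1..k-1} phi_{k-1,j} rho(j)],
  phi_{k,j} = phi_{k-1,j} - phi_{kk} phi_{k-1,k-j},  j = 1..k-1.
Step k = 1:
  phi_11 = rho(1) = -0.5962.
Step k = 2:
  phi_22 = [rho(2) - phi_11 rho(1)] / [1 - phi_11 rho(1)] = [0.4048 - (-0.5962)(-0.5962)] / [1 - (-0.5962)(-0.5962)]
         = 0.04934556 / 0.64454556 = 0.076559.
  Update: phi_21 = phi_11 - phi_22 phi_11 = -0.5962 - (0.076559)(-0.5962) = -0.550556.
Step k = 3:
  phi_33 = [rho(3) - phi_21 rho(2) - phi_22 rho(1)] / [1 - phi_21 rho(1) - phi_22 rho(2)]
    numerator   = -0.1807 - (-0.550556)(0.4048) - (0.076559)(-0.5962) = 0.08780924
    denominator = 1 - (-0.550556)(-0.5962) - (0.076559)(0.4048) = 0.64076773
  phi_33 = 0.08780924 / 0.64076773 = 0.137.
Therefore phi_{33} = 0.1370.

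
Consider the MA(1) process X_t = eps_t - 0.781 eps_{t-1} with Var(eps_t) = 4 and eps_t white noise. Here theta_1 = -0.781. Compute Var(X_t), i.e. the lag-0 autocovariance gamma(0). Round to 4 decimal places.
\gamma(0) = 6.4398

For an MA(q) process X_t = eps_t + sum_i theta_i eps_{t-i} with
Var(eps_t) = sigma^2, the variance is
  gamma(0) = sigma^2 * (1 + sum_i theta_i^2).
  sum_i theta_i^2 = (-0.781)^2 = 0.609961.
  gamma(0) = 4 * (1 + 0.609961) = 4 * 1.609961 = 6.439844, which rounds to 6.4398.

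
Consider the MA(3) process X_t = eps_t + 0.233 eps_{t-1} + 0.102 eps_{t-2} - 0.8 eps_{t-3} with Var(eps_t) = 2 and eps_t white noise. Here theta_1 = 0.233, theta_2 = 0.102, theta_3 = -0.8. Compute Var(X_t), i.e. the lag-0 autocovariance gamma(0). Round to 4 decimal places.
\gamma(0) = 3.4094

For an MA(q) process X_t = eps_t + sum_i theta_i eps_{t-i} with
Var(eps_t) = sigma^2, the variance is
  gamma(0) = sigma^2 * (1 + sum_i theta_i^2).
  sum_i theta_i^2 = (0.233)^2 + (0.102)^2 + (-0.8)^2 = 0.054289 + 0.010404 + 0.64 = 0.704693.
  gamma(0) = 2 * (1 + 0.704693) = 2 * 1.704693 = 3.409386, which rounds to 3.4094.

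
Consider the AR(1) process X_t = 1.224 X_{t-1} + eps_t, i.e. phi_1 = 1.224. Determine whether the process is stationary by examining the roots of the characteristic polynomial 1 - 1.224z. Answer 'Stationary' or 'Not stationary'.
\text{Not stationary}

The AR(p) characteristic polynomial is P(z) = 1 - 1.224z.
Stationarity requires all roots to lie outside the unit circle, i.e. |z| > 1 for every root.
This is linear in z: 1 + (-1.224) z = 0  =>  z = -1/(-1.224) = 0.816993,  |z| = 0.816993.
Moduli of all roots: 0.8170.
All moduli strictly greater than 1? No.
Verdict: Not stationary.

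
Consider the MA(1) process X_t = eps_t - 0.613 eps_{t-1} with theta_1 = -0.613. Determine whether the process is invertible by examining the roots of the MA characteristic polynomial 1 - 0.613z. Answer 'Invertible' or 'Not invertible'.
\text{Invertible}

The MA(q) characteristic polynomial is P(z) = 1 - 0.613z.
Invertibility requires all roots to lie outside the unit circle, i.e. |z| > 1 for every root.
This is linear in z: 1 + (-0.613) z = 0  =>  z = -1/(-0.613) = 1.631321,  |z| = 1.631321.
Moduli of all roots: 1.6313.
All moduli strictly greater than 1? Yes.
Verdict: Invertible.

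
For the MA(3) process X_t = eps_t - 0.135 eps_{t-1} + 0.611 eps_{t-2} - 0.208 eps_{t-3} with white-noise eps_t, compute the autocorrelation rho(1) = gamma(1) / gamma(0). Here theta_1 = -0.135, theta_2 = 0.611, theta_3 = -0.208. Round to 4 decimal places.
\rho(1) = -0.2402

For an MA(q) process with theta_0 = 1, the autocovariance is
  gamma(k) = sigma^2 * sum_{i=0..q-k} theta_i * theta_{i+k},
and rho(k) = gamma(k) / gamma(0). Sigma^2 cancels.
  numerator   = (1)*(-0.135) + (-0.135)*(0.611) + (0.611)*(-0.208) = -0.344573.
  denominator = (1)^2 + (-0.135)^2 + (0.611)^2 + (-0.208)^2 = 1.43481.
  rho(1) = -0.344573 / 1.43481 = -0.2402.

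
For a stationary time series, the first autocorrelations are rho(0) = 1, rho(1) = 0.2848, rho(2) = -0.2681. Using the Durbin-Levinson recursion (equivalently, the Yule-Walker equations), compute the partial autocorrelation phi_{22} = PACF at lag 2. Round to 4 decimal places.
\phi_{22} = -0.3800

The PACF at lag k is phi_{kk}, the last component of the solution
to the Yule-Walker system G_k phi = r_k where
  (G_k)_{ij} = rho(|i - j|), (r_k)_i = rho(i), i,j = 1..k.
Equivalently, Durbin-Levinson gives phi_{kk} iteratively:
  phi_{11} = rho(1)
  phi_{kk} = [rho(k) - sum_{j=1..k-1} phi_{k-1,j} rho(k-j)]
            / [1 - sum_{j=1..k-1} phi_{k-1,j} rho(j)],
  phi_{k,j} = phi_{k-1,j} - phi_{kk} phi_{k-1,k-j},  j = 1..k-1.
Step k = 1:
  phi_11 = rho(1) = 0.2848.
Step k = 2:
  phi_22 = [rho(2) - phi_11 rho(1)] / [1 - phi_11 rho(1)] = [-0.2681 - (0.2848)(0.2848)] / [1 - (0.2848)(0.2848)]
         = -0.34921104 / 0.91888896 = -0.38.
Therefore phi_{22} = -0.3800.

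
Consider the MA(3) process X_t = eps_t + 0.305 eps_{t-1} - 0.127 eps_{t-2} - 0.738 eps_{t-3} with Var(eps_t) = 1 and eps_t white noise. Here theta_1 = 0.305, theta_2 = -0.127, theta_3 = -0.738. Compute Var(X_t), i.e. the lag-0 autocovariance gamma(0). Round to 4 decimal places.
\gamma(0) = 1.6538

For an MA(q) process X_t = eps_t + sum_i theta_i eps_{t-i} with
Var(eps_t) = sigma^2, the variance is
  gamma(0) = sigma^2 * (1 + sum_i theta_i^2).
  sum_i theta_i^2 = (0.305)^2 + (-0.127)^2 + (-0.738)^2 = 0.093025 + 0.016129 + 0.544644 = 0.653798.
  gamma(0) = 1 * (1 + 0.653798) = 1 * 1.653798 = 1.653798, which rounds to 1.6538.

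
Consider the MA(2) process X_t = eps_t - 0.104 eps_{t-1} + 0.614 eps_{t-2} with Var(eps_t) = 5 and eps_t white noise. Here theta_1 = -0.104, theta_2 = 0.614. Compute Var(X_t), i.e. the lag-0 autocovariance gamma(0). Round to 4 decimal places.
\gamma(0) = 6.9391

For an MA(q) process X_t = eps_t + sum_i theta_i eps_{t-i} with
Var(eps_t) = sigma^2, the variance is
  gamma(0) = sigma^2 * (1 + sum_i theta_i^2).
  sum_i theta_i^2 = (-0.104)^2 + (0.614)^2 = 0.010816 + 0.376996 = 0.387812.
  gamma(0) = 5 * (1 + 0.387812) = 5 * 1.387812 = 6.93906, which rounds to 6.9391.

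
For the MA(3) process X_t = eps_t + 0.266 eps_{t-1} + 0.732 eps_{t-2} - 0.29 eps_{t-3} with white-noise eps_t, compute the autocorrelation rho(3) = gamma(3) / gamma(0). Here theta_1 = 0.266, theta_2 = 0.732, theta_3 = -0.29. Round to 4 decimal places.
\rho(3) = -0.1715

For an MA(q) process with theta_0 = 1, the autocovariance is
  gamma(k) = sigma^2 * sum_{i=0..q-k} theta_i * theta_{i+k},
and rho(k) = gamma(k) / gamma(0). Sigma^2 cancels.
  numerator   = (1)*(-0.29) = -0.29.
  denominator = (1)^2 + (0.266)^2 + (0.732)^2 + (-0.29)^2 = 1.69068.
  rho(3) = -0.29 / 1.69068 = -0.1715.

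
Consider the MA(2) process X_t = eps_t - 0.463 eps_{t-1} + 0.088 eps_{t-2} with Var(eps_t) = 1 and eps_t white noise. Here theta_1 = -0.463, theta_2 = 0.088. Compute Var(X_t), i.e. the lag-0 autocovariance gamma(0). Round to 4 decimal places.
\gamma(0) = 1.2221

For an MA(q) process X_t = eps_t + sum_i theta_i eps_{t-i} with
Var(eps_t) = sigma^2, the variance is
  gamma(0) = sigma^2 * (1 + sum_i theta_i^2).
  sum_i theta_i^2 = (-0.463)^2 + (0.088)^2 = 0.214369 + 0.007744 = 0.222113.
  gamma(0) = 1 * (1 + 0.222113) = 1 * 1.222113 = 1.222113, which rounds to 1.2221.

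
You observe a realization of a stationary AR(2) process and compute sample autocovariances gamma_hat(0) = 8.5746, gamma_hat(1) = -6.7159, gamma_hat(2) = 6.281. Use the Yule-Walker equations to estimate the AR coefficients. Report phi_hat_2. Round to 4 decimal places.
\hat\phi_{2} = 0.3080

The Yule-Walker equations for an AR(p) process read, in matrix form,
  Gamma_p phi = r_p,   with   (Gamma_p)_{ij} = gamma(|i - j|),
                       (r_p)_i = gamma(i),   i,j = 1..p.
Substitute the sample gammas (Toeplitz matrix and right-hand side of size 2):
  Gamma_p = [[8.5746, -6.7159], [-6.7159, 8.5746]]
  r_p     = [-6.7159, 6.281]
Written out:
  8.5746 phi_1 - 6.7159 phi_2 = -6.7159
  -6.7159 phi_1 + 8.5746 phi_2 = 6.281
Solve by Cramer's rule:
  det = gamma(0)^2 - gamma(1)^2 = (8.5746)^2 - (-6.7159)^2 = 73.52376516 - 45.10331281 = 28.42045235
  phi_hat_1 = [gamma(1) gamma(0) - gamma(1) gamma(2)] / det = [(-6.7159)(8.5746) - (-6.7159)(6.281)] / 28.42045235 = -15.40358824 / 28.42045235 = -0.542
  phi_hat_2 = [gamma(0) gamma(2) - gamma(1)^2] / det = [(8.5746)(6.281) - (-6.7159)^2] / 28.42045235 = 8.75374979 / 28.42045235 = 0.308
So phi_hat = [-0.5420, 0.3080].
Therefore phi_hat_2 = 0.3080.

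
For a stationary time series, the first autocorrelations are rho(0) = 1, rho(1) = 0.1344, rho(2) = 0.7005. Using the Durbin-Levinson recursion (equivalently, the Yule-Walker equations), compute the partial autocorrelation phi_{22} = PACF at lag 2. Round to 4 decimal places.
\phi_{22} = 0.6950

The PACF at lag k is phi_{kk}, the last component of the solution
to the Yule-Walker system G_k phi = r_k where
  (G_k)_{ij} = rho(|i - j|), (r_k)_i = rho(i), i,j = 1..k.
Equivalently, Durbin-Levinson gives phi_{kk} iteratively:
  phi_{11} = rho(1)
  phi_{kk} = [rho(k) - sum_{j=1..k-1} phi_{k-1,j} rho(k-j)]
            / [1 - sum_{j=1..k-1} phi_{k-1,j} rho(j)],
  phi_{k,j} = phi_{k-1,j} - phi_{kk} phi_{k-1,k-j},  j = 1..k-1.
Step k = 1:
  phi_11 = rho(1) = 0.1344.
Step k = 2:
  phi_22 = [rho(2) - phi_11 rho(1)] / [1 - phi_11 rho(1)] = [0.7005 - (0.1344)(0.1344)] / [1 - (0.1344)(0.1344)]
         = 0.68243664 / 0.98193664 = 0.695.
Therefore phi_{22} = 0.6950.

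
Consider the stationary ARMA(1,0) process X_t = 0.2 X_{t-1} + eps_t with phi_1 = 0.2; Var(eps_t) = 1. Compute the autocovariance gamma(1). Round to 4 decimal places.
\gamma(1) = 0.2083

Multiply the model equation by X_{t-k} and take expectations. With theta_0 = psi_0 = 1 and psi_j the MA(infinity) weights, this gives
  gamma(k) - sum_i phi_i gamma(k-i) = c_k,
  c_k = sigma^2 * sum_{j=k..q} theta_j psi_{j-k}   (c_k = 0 for k > q),
using gamma(-m) = gamma(m).
Pure AR (q = 0): c_0 = sigma^2 = 1, c_k = 0 for k >= 1.
Equations for k = 0 and k = 1 (AR order 1):
  gamma(0) = phi_1 gamma(1) + c_0
  gamma(1) = phi_1 gamma(0) + c_1
Substituting the second into the first: gamma(0) (1 - phi_1^2) = c_0 + phi_1 c_1, so
  gamma(0) = c_0 / (1 - phi_1^2) = 1 / (1 - (0.2)^2) = 1 / 0.96 = 1.041667.
  gamma(1) = phi_1 gamma(0) = (0.2)(1.041667) = 0.208333.
Therefore gamma(1) = 0.2083 (to 4 decimal places).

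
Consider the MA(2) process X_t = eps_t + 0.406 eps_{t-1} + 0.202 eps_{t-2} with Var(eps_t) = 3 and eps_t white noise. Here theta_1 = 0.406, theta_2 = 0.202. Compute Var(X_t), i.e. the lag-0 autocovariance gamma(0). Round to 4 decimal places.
\gamma(0) = 3.6169

For an MA(q) process X_t = eps_t + sum_i theta_i eps_{t-i} with
Var(eps_t) = sigma^2, the variance is
  gamma(0) = sigma^2 * (1 + sum_i theta_i^2).
  sum_i theta_i^2 = (0.406)^2 + (0.202)^2 = 0.164836 + 0.040804 = 0.20564.
  gamma(0) = 3 * (1 + 0.20564) = 3 * 1.20564 = 3.61692, which rounds to 3.6169.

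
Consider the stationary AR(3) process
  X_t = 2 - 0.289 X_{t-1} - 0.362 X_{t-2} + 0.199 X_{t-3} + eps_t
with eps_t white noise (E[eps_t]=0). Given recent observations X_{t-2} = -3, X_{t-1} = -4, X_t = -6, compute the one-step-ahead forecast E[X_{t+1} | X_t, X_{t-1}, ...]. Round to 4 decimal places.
E[X_{t+1} \mid \mathcal F_t] = 4.5850

For an AR(p) model X_t = c + sum_i phi_i X_{t-i} + eps_t, the
one-step-ahead conditional mean is
  E[X_{t+1} | X_t, ...] = c + sum_i phi_i X_{t+1-i}.
Substitute known values:
  E[X_{t+1} | ...] = 2 + (-0.289) * (-6) + (-0.362) * (-4) + (0.199) * (-3)
                   = 4.5850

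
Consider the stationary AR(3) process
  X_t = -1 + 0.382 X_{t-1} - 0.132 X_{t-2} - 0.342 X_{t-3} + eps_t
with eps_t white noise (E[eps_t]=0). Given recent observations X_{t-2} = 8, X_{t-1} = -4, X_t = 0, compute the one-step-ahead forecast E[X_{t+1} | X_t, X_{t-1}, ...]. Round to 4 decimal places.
E[X_{t+1} \mid \mathcal F_t] = -3.2080

For an AR(p) model X_t = c + sum_i phi_i X_{t-i} + eps_t, the
one-step-ahead conditional mean is
  E[X_{t+1} | X_t, ...] = c + sum_i phi_i X_{t+1-i}.
Substitute known values:
  E[X_{t+1} | ...] = -1 + (0.382) * (0) + (-0.132) * (-4) + (-0.342) * (8)
                   = -3.2080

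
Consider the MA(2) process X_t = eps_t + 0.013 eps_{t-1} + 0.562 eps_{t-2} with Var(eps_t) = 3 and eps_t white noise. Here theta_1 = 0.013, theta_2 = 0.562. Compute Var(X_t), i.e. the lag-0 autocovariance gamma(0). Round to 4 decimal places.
\gamma(0) = 3.9480

For an MA(q) process X_t = eps_t + sum_i theta_i eps_{t-i} with
Var(eps_t) = sigma^2, the variance is
  gamma(0) = sigma^2 * (1 + sum_i theta_i^2).
  sum_i theta_i^2 = (0.013)^2 + (0.562)^2 = 0.000169 + 0.315844 = 0.316013.
  gamma(0) = 3 * (1 + 0.316013) = 3 * 1.316013 = 3.948039, which rounds to 3.9480.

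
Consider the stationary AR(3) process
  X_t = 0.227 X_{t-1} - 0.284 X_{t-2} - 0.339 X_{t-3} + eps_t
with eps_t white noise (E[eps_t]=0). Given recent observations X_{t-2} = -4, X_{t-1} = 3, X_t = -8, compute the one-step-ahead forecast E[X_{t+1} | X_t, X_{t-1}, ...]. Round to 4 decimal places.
E[X_{t+1} \mid \mathcal F_t] = -1.3120

For an AR(p) model X_t = c + sum_i phi_i X_{t-i} + eps_t, the
one-step-ahead conditional mean is
  E[X_{t+1} | X_t, ...] = c + sum_i phi_i X_{t+1-i}.
Substitute known values:
  E[X_{t+1} | ...] = (0.227) * (-8) + (-0.284) * (3) + (-0.339) * (-4)
                   = -1.3120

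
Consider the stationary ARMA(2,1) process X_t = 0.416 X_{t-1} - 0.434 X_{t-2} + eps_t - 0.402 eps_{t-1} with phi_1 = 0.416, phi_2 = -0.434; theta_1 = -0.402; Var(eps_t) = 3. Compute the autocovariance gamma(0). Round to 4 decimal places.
\gamma(0) = 3.7467

Multiply the model equation by X_{t-k} and take expectations. With theta_0 = psi_0 = 1 and psi_j the MA(infinity) weights, this gives
  gamma(k) - sum_i phi_i gamma(k-i) = c_k,
  c_k = sigma^2 * sum_{j=k..q} theta_j psi_{j-k}   (c_k = 0 for k > q),
using gamma(-m) = gamma(m).
psi-weights needed (psi_j = theta_j + sum_i phi_i psi_{j-i}):
  psi_1 = theta_1 + phi_1 = -0.402 + (0.416) = 0.014
Right-hand sides:
  c_0 = sigma^2 (1 + theta_1 psi_1) = 3 * (1 + (-0.402)(0.014)) = 3 * 0.994372 = 2.983116
  c_1 = sigma^2 theta_1 = 3 * (-0.402) = -1.206
  c_2 = 0
Equations for k = 0, 1, 2 (AR order 2, c_2 = 0):
  (E0) gamma(0) = phi_1 gamma(1) + phi_2 gamma(2) + c_0
  (E1) gamma(1) = phi_1 gamma(0) + phi_2 gamma(1) + c_1
  (E2) gamma(2) = phi_1 gamma(1) + phi_2 gamma(0)
From (E1): gamma(1) = A gamma(0) + B with
  A = phi_1 / (1 - phi_2) = 0.416 / 1.434 = 0.290098,   B = c_1 / (1 - phi_2) = -1.206 / 1.434 = -0.841004.
Insert (E2) into (E0): gamma(0) (1 - phi_2^2) = phi_1 (1 + phi_2) gamma(1) + c_0.
  phi_1 (1 + phi_2) = (0.416)(0.566) = 0.235456,   1 - phi_2^2 = 0.811644.
Replace gamma(1) by A gamma(0) + B and collect gamma(0):
  gamma(0) [0.811644 - (0.235456)(0.290098)] = (0.235456)(-0.841004) + 2.983116
  gamma(0) * 0.743339 = 2.785097
  gamma(0) = 2.785097 / 0.743339 = 3.746739.
Therefore gamma(0) = 3.7467 (to 4 decimal places).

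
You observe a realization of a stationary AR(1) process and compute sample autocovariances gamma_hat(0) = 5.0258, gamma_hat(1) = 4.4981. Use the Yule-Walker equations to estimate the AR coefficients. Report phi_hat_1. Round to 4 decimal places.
\hat\phi_{1} = 0.8950

The Yule-Walker equations for an AR(p) process read, in matrix form,
  Gamma_p phi = r_p,   with   (Gamma_p)_{ij} = gamma(|i - j|),
                       (r_p)_i = gamma(i),   i,j = 1..p.
Substitute the sample gammas (Toeplitz matrix and right-hand side of size 1):
  Gamma_p = [[5.0258]]
  r_p     = [4.4981]
With p = 1 this is the single equation gamma(0) phi_1 = gamma(1):
  phi_hat_1 = gamma(1) / gamma(0) = 4.4981 / 5.0258 = 0.8950.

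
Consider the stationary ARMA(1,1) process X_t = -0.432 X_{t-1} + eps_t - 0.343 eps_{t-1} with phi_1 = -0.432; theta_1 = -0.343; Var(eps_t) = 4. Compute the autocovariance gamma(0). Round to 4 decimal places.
\gamma(0) = 6.9537

Multiply the model equation by X_{t-k} and take expectations. With theta_0 = psi_0 = 1 and psi_j the MA(infinity) weights, this gives
  gamma(k) - sum_i phi_i gamma(k-i) = c_k,
  c_k = sigma^2 * sum_{j=k..q} theta_j psi_{j-k}   (c_k = 0 for k > q),
using gamma(-m) = gamma(m).
psi-weights needed (psi_j = theta_j + sum_i phi_i psi_{j-i}):
  psi_1 = theta_1 + phi_1 = -0.343 + (-0.432) = -0.775
Right-hand sides:
  c_0 = sigma^2 (1 + theta_1 psi_1) = 4 * (1 + (-0.343)(-0.775)) = 4 * 1.265825 = 5.0633
  c_1 = sigma^2 theta_1 = 4 * (-0.343) = -1.372
  c_2 = 0
Equations for k = 0 and k = 1 (AR order 1):
  gamma(0) = phi_1 gamma(1) + c_0
  gamma(1) = phi_1 gamma(0) + c_1
Substituting the second into the first: gamma(0) (1 - phi_1^2) = c_0 + phi_1 c_1, so
  gamma(0) = (c_0 + phi_1 c_1) / (1 - phi_1^2) = (5.0633 + (-0.432)(-1.372)) / (1 - (-0.432)^2) = 5.656004 / 0.813376 = 6.953738.
Therefore gamma(0) = 6.9537 (to 4 decimal places).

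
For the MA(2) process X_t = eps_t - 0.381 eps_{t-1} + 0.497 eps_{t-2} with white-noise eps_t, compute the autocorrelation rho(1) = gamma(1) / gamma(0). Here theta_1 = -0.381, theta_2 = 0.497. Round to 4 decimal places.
\rho(1) = -0.4097

For an MA(q) process with theta_0 = 1, the autocovariance is
  gamma(k) = sigma^2 * sum_{i=0..q-k} theta_i * theta_{i+k},
and rho(k) = gamma(k) / gamma(0). Sigma^2 cancels.
  numerator   = (1)*(-0.381) + (-0.381)*(0.497) = -0.570357.
  denominator = (1)^2 + (-0.381)^2 + (0.497)^2 = 1.39217.
  rho(1) = -0.570357 / 1.39217 = -0.4097.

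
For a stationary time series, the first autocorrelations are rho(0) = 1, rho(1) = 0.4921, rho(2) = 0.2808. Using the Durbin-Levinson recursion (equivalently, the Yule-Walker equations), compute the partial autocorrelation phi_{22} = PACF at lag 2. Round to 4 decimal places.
\phi_{22} = 0.0510

The PACF at lag k is phi_{kk}, the last component of the solution
to the Yule-Walker system G_k phi = r_k where
  (G_k)_{ij} = rho(|i - j|), (r_k)_i = rho(i), i,j = 1..k.
Equivalently, Durbin-Levinson gives phi_{kk} iteratively:
  phi_{11} = rho(1)
  phi_{kk} = [rho(k) - sum_{j=1..k-1} phi_{k-1,j} rho(k-j)]
            / [1 - sum_{j=1..k-1} phi_{k-1,j} rho(j)],
  phi_{k,j} = phi_{k-1,j} - phi_{kk} phi_{k-1,k-j},  j = 1..k-1.
Step k = 1:
  phi_11 = rho(1) = 0.4921.
Step k = 2:
  phi_22 = [rho(2) - phi_11 rho(1)] / [1 - phi_11 rho(1)] = [0.2808 - (0.4921)(0.4921)] / [1 - (0.4921)(0.4921)]
         = 0.03863759 / 0.75783759 = 0.051.
Therefore phi_{22} = 0.0510.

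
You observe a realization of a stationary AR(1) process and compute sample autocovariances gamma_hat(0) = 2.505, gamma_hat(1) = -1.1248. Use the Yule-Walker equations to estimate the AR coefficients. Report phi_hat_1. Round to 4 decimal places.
\hat\phi_{1} = -0.4490

The Yule-Walker equations for an AR(p) process read, in matrix form,
  Gamma_p phi = r_p,   with   (Gamma_p)_{ij} = gamma(|i - j|),
                       (r_p)_i = gamma(i),   i,j = 1..p.
Substitute the sample gammas (Toeplitz matrix and right-hand side of size 1):
  Gamma_p = [[2.505]]
  r_p     = [-1.1248]
With p = 1 this is the single equation gamma(0) phi_1 = gamma(1):
  phi_hat_1 = gamma(1) / gamma(0) = -1.1248 / 2.505 = -0.4490.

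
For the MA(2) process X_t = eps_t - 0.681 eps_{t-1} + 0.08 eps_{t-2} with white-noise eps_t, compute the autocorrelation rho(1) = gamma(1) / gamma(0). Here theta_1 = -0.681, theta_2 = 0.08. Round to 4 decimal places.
\rho(1) = -0.5003

For an MA(q) process with theta_0 = 1, the autocovariance is
  gamma(k) = sigma^2 * sum_{i=0..q-k} theta_i * theta_{i+k},
and rho(k) = gamma(k) / gamma(0). Sigma^2 cancels.
  numerator   = (1)*(-0.681) + (-0.681)*(0.08) = -0.73548.
  denominator = (1)^2 + (-0.681)^2 + (0.08)^2 = 1.470161.
  rho(1) = -0.73548 / 1.470161 = -0.5003.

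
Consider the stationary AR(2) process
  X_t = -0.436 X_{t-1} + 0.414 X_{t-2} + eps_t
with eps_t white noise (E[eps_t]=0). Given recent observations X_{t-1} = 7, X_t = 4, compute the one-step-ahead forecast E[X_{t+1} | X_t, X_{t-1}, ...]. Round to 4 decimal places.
E[X_{t+1} \mid \mathcal F_t] = 1.1540

For an AR(p) model X_t = c + sum_i phi_i X_{t-i} + eps_t, the
one-step-ahead conditional mean is
  E[X_{t+1} | X_t, ...] = c + sum_i phi_i X_{t+1-i}.
Substitute known values:
  E[X_{t+1} | ...] = (-0.436) * (4) + (0.414) * (7)
                   = 1.1540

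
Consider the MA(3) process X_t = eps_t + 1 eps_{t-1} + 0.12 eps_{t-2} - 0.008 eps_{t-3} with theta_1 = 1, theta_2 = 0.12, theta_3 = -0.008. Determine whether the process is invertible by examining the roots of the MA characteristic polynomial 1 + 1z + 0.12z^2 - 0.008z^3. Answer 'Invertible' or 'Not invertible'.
\text{Invertible}

The MA(q) characteristic polynomial is P(z) = 1 + 1z + 0.12z^2 - 0.008z^3.
Invertibility requires all roots to lie outside the unit circle, i.e. |z| > 1 for every root.
Degree 3: look for a simple real root z0 first, then factor out (1 - z/z0) and solve the remaining quadratic.
Testing z0 = -5: P(-5) = 1 + (1)(-5) + (0.12)(-5)^2 + (-0.008)(-5)^3
  = 1 + (-5) + (3) + (1) = 0.  So z_0 = -5 is a root, |z_0| = 5.
Divide out the factor (1 + 0.2 z) = (1 - z/z0) (since 1/z0 = -0.2):
  P(z) = (1 + 0.2 z)(1 + (0.8) z + (-0.04) z^2)
  [check: z-coef 0.8 - (-0.2) = 1; z^2-coef -0.04 - (-0.2)(0.8) = 0.12; z^3-coef -(-0.2)(-0.04) = -0.008.]
Remaining roots from the quadratic factor 1 + (0.8) z + (-0.04) z^2:
  Set 1 + (0.8) z + (-0.04) z^2 = 0, i.e. a z^2 + b z + c = 0 with a = -0.04, b = 0.8, c = 1.
  Discriminant D = b^2 - 4ac = (0.8)^2 - 4*(-0.04)*1 = 0.64 - (-0.16) = 0.8.
  D >= 0, so the roots are real: z = (-b +/- sqrt(D)) / (2a) = (-0.8 +/- 0.894427) / (-0.08).
    z_1 = (-0.8 + 0.894427) / (-0.08) = -1.1803,   |z_1| = 1.1803.
    z_2 = (-0.8 - 0.894427) / (-0.08) = 21.1803,   |z_2| = 21.1803.
Moduli of all roots: 5.0000, 1.1803, 21.1803.
All moduli strictly greater than 1? Yes.
Verdict: Invertible.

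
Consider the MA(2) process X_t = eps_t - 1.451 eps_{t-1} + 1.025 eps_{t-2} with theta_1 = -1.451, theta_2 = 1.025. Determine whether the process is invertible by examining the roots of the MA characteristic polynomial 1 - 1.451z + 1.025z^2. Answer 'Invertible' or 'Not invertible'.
\text{Not invertible}

The MA(q) characteristic polynomial is P(z) = 1 - 1.451z + 1.025z^2.
Invertibility requires all roots to lie outside the unit circle, i.e. |z| > 1 for every root.
Set 1 + (-1.451) z + (1.025) z^2 = 0, i.e. a z^2 + b z + c = 0 with a = 1.025, b = -1.451, c = 1.
Discriminant D = b^2 - 4ac = (-1.451)^2 - 4*(1.025)*1 = 2.105401 - (4.1) = -1.994599.
D < 0, so the roots are the complex-conjugate pair z = (-b +/- i sqrt(-D)) / (2a) = 0.7078 +/- 0.6889i.
For a conjugate pair |z|^2 = z * conj(z) = (product of roots) = c/a = 1/(1.025) = 0.97561, so |z| = sqrt(0.97561) = 0.9877 for both roots.
Moduli of all roots: 0.9877, 0.9877.
All moduli strictly greater than 1? No.
Verdict: Not invertible.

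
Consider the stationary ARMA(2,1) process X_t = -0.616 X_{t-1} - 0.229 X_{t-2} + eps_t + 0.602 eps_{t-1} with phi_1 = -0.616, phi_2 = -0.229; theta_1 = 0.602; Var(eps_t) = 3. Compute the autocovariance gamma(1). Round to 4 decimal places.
\gamma(1) = -0.1389

Multiply the model equation by X_{t-k} and take expectations. With theta_0 = psi_0 = 1 and psi_j the MA(infinity) weights, this gives
  gamma(k) - sum_i phi_i gamma(k-i) = c_k,
  c_k = sigma^2 * sum_{j=k..q} theta_j psi_{j-k}   (c_k = 0 for k > q),
using gamma(-m) = gamma(m).
psi-weights needed (psi_j = theta_j + sum_i phi_i psi_{j-i}):
  psi_1 = theta_1 + phi_1 = 0.602 + (-0.616) = -0.014
Right-hand sides:
  c_0 = sigma^2 (1 + theta_1 psi_1) = 3 * (1 + (0.602)(-0.014)) = 3 * 0.991572 = 2.974716
  c_1 = sigma^2 theta_1 = 3 * (0.602) = 1.806
  c_2 = 0
Equations for k = 0, 1, 2 (AR order 2, c_2 = 0):
  (E0) gamma(0) = phi_1 gamma(1) + phi_2 gamma(2) + c_0
  (E1) gamma(1) = phi_1 gamma(0) + phi_2 gamma(1) + c_1
  (E2) gamma(2) = phi_1 gamma(1) + phi_2 gamma(0)
From (E1): gamma(1) = A gamma(0) + B with
  A = phi_1 / (1 - phi_2) = -0.616 / 1.229 = -0.501221,   B = c_1 / (1 - phi_2) = 1.806 / 1.229 = 1.469487.
Insert (E2) into (E0): gamma(0) (1 - phi_2^2) = phi_1 (1 + phi_2) gamma(1) + c_0.
  phi_1 (1 + phi_2) = (-0.616)(0.771) = -0.474936,   1 - phi_2^2 = 0.947559.
Replace gamma(1) by A gamma(0) + B and collect gamma(0):
  gamma(0) [0.947559 - (-0.474936)(-0.501221)] = (-0.474936)(1.469487) + 2.974716
  gamma(0) * 0.709511 = 2.276804
  gamma(0) = 2.276804 / 0.709511 = 3.208974.
  gamma(1) = A gamma(0) + B = (-0.501221)(3.208974) + (1.469487) = -0.138916.
Therefore gamma(1) = -0.1389 (to 4 decimal places).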